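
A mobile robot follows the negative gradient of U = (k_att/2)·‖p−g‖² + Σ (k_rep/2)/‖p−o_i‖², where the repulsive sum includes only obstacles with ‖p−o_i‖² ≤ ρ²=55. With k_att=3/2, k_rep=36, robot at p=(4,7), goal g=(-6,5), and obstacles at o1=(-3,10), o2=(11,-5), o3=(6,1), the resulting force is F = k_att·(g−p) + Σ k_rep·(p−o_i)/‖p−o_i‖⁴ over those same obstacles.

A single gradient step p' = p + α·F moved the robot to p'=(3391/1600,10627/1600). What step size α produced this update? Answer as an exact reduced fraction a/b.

F_att = 3/2·(g−p) = 3/2·(-10,-2) = (-15.0000,-3.0000)
o1: d²=58 > ρ²=55 → inactive
o2: d²=193 > ρ²=55 → inactive
o3: d²=40 ≤ ρ²=55; F_rep = 36·(-2,6)/40² = (-0.0450,0.1350)
F = F_att + ΣF_rep = (-15.0450,-2.8650)
Δp = p'−p = (-1.8806,-0.3581); α = Δx/Fx = (-3009/1600) / (-3009/200) = 1/8
check: Δy/Fy = (-573/1600) / (-573/200) = 1/8 ✓

α = 1/8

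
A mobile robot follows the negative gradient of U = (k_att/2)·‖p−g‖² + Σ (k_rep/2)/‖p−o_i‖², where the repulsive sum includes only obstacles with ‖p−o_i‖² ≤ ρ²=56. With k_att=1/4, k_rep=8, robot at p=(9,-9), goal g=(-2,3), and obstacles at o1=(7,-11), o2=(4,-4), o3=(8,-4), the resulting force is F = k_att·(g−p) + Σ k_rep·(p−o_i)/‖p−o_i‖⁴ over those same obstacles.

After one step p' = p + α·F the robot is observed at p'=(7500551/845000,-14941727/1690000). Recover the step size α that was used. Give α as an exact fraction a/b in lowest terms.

α = 1/20

F_att = 1/4·(g−p) = 1/4·(-11,12) = (-2.7500,3.0000)
o1: d²=8 ≤ ρ²=56; F_rep = 8·(2,2)/8² = (0.2500,0.2500)
o2: d²=50 ≤ ρ²=56; F_rep = 8·(5,-5)/50² = (0.0160,-0.0160)
o3: d²=26 ≤ ρ²=56; F_rep = 8·(1,-5)/26² = (0.0118,-0.0592)
F = F_att + ΣF_rep = (-2.4722,3.1748)
Δp = p'−p = (-0.1236,0.1587); α = Δx/Fx = (-104449/845000) / (-104449/42250) = 1/20
check: Δy/Fy = (268273/1690000) / (268273/84500) = 1/20 ✓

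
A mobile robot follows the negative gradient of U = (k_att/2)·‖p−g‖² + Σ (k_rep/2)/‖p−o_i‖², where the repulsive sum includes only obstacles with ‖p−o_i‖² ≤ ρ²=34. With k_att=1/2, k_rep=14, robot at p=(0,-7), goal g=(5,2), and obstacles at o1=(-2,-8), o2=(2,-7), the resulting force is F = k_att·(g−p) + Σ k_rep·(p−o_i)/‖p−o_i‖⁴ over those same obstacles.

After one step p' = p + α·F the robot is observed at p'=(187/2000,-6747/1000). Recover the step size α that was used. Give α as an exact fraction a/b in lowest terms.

F_att = 1/2·(g−p) = 1/2·(5,9) = (2.5000,4.5000)
o1: d²=5 ≤ ρ²=34; F_rep = 14·(2,1)/5² = (1.1200,0.5600)
o2: d²=4 ≤ ρ²=34; F_rep = 14·(-2,0)/4² = (-1.7500,0.0000)
F = F_att + ΣF_rep = (1.8700,5.0600)
Δp = p'−p = (0.0935,0.2530); α = Δx/Fx = (187/2000) / (187/100) = 1/20
check: Δy/Fy = (253/1000) / (253/50) = 1/20 ✓

α = 1/20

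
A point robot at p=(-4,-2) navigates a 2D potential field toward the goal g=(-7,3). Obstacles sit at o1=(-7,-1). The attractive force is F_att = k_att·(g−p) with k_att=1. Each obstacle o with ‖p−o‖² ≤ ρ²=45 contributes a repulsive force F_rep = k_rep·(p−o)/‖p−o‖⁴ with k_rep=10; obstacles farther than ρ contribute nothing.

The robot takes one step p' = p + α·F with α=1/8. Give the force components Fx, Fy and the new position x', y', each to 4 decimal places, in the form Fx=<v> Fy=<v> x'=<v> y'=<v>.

Fx=-2.7000 Fy=4.9000 x'=-4.3375 y'=-1.3875

F_att = 1·(g−p) = 1·(-3,5) = (-3.0000,5.0000)
o1: d²=10 ≤ ρ²=45; F_rep = 10·(3,-1)/10² = (0.3000,-0.1000)
F = F_att + ΣF_rep = (-2.7000,4.9000)
p' = p + 1/8·F = (-4.3375,-1.3875)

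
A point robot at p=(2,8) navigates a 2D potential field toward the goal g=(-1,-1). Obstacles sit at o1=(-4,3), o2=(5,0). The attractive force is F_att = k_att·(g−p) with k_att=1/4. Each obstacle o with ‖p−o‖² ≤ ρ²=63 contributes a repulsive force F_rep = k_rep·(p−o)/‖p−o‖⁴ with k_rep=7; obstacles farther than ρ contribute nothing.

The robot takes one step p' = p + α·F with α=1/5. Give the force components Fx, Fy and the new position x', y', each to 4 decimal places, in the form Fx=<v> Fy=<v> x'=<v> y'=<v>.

Fx=-0.7387 Fy=-2.2406 x'=1.8523 y'=7.5519

F_att = 1/4·(g−p) = 1/4·(-3,-9) = (-0.7500,-2.2500)
o1: d²=61 ≤ ρ²=63; F_rep = 7·(6,5)/61² = (0.0113,0.0094)
o2: d²=73 > ρ²=63 → inactive
F = F_att + ΣF_rep = (-0.7387,-2.2406)
p' = p + 1/5·F = (1.8523,7.5519)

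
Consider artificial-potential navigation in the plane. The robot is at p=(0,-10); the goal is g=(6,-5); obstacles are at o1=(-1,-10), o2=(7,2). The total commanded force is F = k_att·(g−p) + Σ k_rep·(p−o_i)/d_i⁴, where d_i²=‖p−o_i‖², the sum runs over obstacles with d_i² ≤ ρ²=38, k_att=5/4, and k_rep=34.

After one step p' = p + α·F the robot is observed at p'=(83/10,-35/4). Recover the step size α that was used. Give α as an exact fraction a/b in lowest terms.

α = 1/5

F_att = 5/4·(g−p) = 5/4·(6,5) = (7.5000,6.2500)
o1: d²=1 ≤ ρ²=38; F_rep = 34·(1,0)/1² = (34.0000,0.0000)
o2: d²=193 > ρ²=38 → inactive
F = F_att + ΣF_rep = (41.5000,6.2500)
Δp = p'−p = (8.3000,1.2500); α = Δx/Fx = (83/10) / (83/2) = 1/5
check: Δy/Fy = (5/4) / (25/4) = 1/5 ✓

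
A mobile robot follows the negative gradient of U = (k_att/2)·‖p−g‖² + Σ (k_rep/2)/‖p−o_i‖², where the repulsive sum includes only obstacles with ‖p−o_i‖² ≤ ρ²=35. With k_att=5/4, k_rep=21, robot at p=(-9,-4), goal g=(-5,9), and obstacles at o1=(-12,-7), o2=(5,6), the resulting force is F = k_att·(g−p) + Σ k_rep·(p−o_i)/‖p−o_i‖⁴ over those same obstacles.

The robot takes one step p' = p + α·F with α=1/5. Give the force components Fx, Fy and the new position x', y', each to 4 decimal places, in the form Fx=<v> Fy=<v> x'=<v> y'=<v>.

F_att = 5/4·(g−p) = 5/4·(4,13) = (5.0000,16.2500)
o1: d²=18 ≤ ρ²=35; F_rep = 21·(3,3)/18² = (0.1944,0.1944)
o2: d²=296 > ρ²=35 → inactive
F = F_att + ΣF_rep = (5.1944,16.4444)
p' = p + 1/5·F = (-7.9611,-0.7111)

Fx=5.1944 Fy=16.4444 x'=-7.9611 y'=-0.7111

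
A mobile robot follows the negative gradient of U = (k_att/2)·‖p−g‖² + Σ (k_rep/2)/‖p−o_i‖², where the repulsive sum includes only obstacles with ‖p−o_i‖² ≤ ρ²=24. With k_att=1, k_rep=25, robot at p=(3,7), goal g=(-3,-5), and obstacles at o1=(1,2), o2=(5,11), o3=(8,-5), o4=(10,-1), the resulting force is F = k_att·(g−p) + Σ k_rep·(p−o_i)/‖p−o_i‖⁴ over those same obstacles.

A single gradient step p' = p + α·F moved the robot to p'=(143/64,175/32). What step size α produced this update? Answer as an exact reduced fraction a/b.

α = 1/8

F_att = 1·(g−p) = 1·(-6,-12) = (-6.0000,-12.0000)
o1: d²=29 > ρ²=24 → inactive
o2: d²=20 ≤ ρ²=24; F_rep = 25·(-2,-4)/20² = (-0.1250,-0.2500)
o3: d²=169 > ρ²=24 → inactive
o4: d²=113 > ρ²=24 → inactive
F = F_att + ΣF_rep = (-6.1250,-12.2500)
Δp = p'−p = (-0.7656,-1.5312); α = Δx/Fx = (-49/64) / (-49/8) = 1/8
check: Δy/Fy = (-49/32) / (-49/4) = 1/8 ✓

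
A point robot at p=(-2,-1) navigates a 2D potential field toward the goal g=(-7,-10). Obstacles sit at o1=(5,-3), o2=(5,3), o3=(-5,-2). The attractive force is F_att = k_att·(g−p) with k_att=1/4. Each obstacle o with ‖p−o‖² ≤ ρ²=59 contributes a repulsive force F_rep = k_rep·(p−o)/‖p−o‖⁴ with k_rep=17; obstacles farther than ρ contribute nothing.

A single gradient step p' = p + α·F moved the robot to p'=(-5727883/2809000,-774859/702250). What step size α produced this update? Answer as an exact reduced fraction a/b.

α = 1/20

F_att = 1/4·(g−p) = 1/4·(-5,-9) = (-1.2500,-2.2500)
o1: d²=53 ≤ ρ²=59; F_rep = 17·(-7,2)/53² = (-0.0424,0.0121)
o2: d²=65 > ρ²=59 → inactive
o3: d²=10 ≤ ρ²=59; F_rep = 17·(3,1)/10² = (0.5100,0.1700)
F = F_att + ΣF_rep = (-0.7824,-2.0679)
Δp = p'−p = (-0.0391,-0.1034); α = Δx/Fx = (-109883/2809000) / (-109883/140450) = 1/20
check: Δy/Fy = (-72609/702250) / (-145218/70225) = 1/20 ✓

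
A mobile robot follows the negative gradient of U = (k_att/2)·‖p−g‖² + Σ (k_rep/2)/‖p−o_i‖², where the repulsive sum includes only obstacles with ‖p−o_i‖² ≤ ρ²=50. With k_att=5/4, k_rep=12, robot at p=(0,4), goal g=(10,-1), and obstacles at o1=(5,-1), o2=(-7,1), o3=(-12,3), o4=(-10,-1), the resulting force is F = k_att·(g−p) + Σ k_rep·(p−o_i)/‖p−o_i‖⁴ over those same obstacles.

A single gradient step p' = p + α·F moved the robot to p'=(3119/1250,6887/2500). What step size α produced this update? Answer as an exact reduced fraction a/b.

α = 1/5

F_att = 5/4·(g−p) = 5/4·(10,-5) = (12.5000,-6.2500)
o1: d²=50 ≤ ρ²=50; F_rep = 12·(-5,5)/50² = (-0.0240,0.0240)
o2: d²=58 > ρ²=50 → inactive
o3: d²=145 > ρ²=50 → inactive
o4: d²=125 > ρ²=50 → inactive
F = F_att + ΣF_rep = (12.4760,-6.2260)
Δp = p'−p = (2.4952,-1.2452); α = Δx/Fx = (3119/1250) / (3119/250) = 1/5
check: Δy/Fy = (-3113/2500) / (-3113/500) = 1/5 ✓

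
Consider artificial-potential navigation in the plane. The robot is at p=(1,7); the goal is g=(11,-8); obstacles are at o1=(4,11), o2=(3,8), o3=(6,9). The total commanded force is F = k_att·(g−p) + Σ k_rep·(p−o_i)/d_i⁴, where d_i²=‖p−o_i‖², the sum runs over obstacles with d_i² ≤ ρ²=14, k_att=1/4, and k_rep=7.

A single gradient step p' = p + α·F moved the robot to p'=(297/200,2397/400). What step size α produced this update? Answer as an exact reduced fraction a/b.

F_att = 1/4·(g−p) = 1/4·(10,-15) = (2.5000,-3.7500)
o1: d²=25 > ρ²=14 → inactive
o2: d²=5 ≤ ρ²=14; F_rep = 7·(-2,-1)/5² = (-0.5600,-0.2800)
o3: d²=29 > ρ²=14 → inactive
F = F_att + ΣF_rep = (1.9400,-4.0300)
Δp = p'−p = (0.4850,-1.0075); α = Δx/Fx = (97/200) / (97/50) = 1/4
check: Δy/Fy = (-403/400) / (-403/100) = 1/4 ✓

α = 1/4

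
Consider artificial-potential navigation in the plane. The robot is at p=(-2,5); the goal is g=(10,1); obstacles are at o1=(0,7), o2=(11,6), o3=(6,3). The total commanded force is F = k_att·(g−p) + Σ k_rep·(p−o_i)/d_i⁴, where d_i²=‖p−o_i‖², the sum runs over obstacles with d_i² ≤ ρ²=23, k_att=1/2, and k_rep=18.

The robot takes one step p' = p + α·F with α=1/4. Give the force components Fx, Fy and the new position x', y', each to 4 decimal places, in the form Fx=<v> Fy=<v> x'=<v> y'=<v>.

F_att = 1/2·(g−p) = 1/2·(12,-4) = (6.0000,-2.0000)
o1: d²=8 ≤ ρ²=23; F_rep = 18·(-2,-2)/8² = (-0.5625,-0.5625)
o2: d²=170 > ρ²=23 → inactive
o3: d²=68 > ρ²=23 → inactive
F = F_att + ΣF_rep = (5.4375,-2.5625)
p' = p + 1/4·F = (-0.6406,4.3594)

Fx=5.4375 Fy=-2.5625 x'=-0.6406 y'=4.3594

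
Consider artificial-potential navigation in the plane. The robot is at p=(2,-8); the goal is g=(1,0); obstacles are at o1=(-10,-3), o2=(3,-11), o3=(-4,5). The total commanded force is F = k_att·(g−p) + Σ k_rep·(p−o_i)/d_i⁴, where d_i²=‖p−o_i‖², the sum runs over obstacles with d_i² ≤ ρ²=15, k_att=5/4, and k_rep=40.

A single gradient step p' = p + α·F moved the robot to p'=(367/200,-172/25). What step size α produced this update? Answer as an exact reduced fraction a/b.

α = 1/10

F_att = 5/4·(g−p) = 5/4·(-1,8) = (-1.2500,10.0000)
o1: d²=169 > ρ²=15 → inactive
o2: d²=10 ≤ ρ²=15; F_rep = 40·(-1,3)/10² = (-0.4000,1.2000)
o3: d²=205 > ρ²=15 → inactive
F = F_att + ΣF_rep = (-1.6500,11.2000)
Δp = p'−p = (-0.1650,1.1200); α = Δx/Fx = (-33/200) / (-33/20) = 1/10
check: Δy/Fy = (28/25) / (56/5) = 1/10 ✓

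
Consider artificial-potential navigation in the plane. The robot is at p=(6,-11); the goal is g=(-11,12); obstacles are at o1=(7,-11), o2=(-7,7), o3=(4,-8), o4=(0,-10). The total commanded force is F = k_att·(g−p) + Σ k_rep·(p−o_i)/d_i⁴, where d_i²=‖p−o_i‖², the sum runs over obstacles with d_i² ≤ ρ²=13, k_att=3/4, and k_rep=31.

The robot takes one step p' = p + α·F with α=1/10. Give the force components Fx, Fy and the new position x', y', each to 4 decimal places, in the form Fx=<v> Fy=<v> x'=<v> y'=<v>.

Fx=-43.3831 Fy=16.6997 x'=1.6617 y'=-9.3300

F_att = 3/4·(g−p) = 3/4·(-17,23) = (-12.7500,17.2500)
o1: d²=1 ≤ ρ²=13; F_rep = 31·(-1,0)/1² = (-31.0000,0.0000)
o2: d²=493 > ρ²=13 → inactive
o3: d²=13 ≤ ρ²=13; F_rep = 31·(2,-3)/13² = (0.3669,-0.5503)
o4: d²=37 > ρ²=13 → inactive
F = F_att + ΣF_rep = (-43.3831,16.6997)
p' = p + 1/10·F = (1.6617,-9.3300)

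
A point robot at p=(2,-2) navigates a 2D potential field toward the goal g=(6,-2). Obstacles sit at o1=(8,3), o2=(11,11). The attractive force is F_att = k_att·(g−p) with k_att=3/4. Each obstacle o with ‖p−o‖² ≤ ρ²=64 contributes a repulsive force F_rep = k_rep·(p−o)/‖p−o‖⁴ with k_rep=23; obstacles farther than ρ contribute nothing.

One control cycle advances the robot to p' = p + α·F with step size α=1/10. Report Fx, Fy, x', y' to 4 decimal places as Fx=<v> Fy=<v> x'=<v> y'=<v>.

F_att = 3/4·(g−p) = 3/4·(4,0) = (3.0000,0.0000)
o1: d²=61 ≤ ρ²=64; F_rep = 23·(-6,-5)/61² = (-0.0371,-0.0309)
o2: d²=250 > ρ²=64 → inactive
F = F_att + ΣF_rep = (2.9629,-0.0309)
p' = p + 1/10·F = (2.2963,-2.0031)

Fx=2.9629 Fy=-0.0309 x'=2.2963 y'=-2.0031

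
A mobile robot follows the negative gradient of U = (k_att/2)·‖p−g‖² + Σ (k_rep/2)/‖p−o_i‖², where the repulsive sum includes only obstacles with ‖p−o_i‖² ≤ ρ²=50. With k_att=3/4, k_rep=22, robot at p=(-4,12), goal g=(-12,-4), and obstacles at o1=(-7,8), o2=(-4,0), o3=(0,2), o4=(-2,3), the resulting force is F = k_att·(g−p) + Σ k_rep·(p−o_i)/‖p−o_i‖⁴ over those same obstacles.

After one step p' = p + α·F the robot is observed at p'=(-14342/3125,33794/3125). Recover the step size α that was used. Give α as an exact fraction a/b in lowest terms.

F_att = 3/4·(g−p) = 3/4·(-8,-16) = (-6.0000,-12.0000)
o1: d²=25 ≤ ρ²=50; F_rep = 22·(3,4)/25² = (0.1056,0.1408)
o2: d²=144 > ρ²=50 → inactive
o3: d²=116 > ρ²=50 → inactive
o4: d²=85 > ρ²=50 → inactive
F = F_att + ΣF_rep = (-5.8944,-11.8592)
Δp = p'−p = (-0.5894,-1.1859); α = Δx/Fx = (-1842/3125) / (-3684/625) = 1/10
check: Δy/Fy = (-3706/3125) / (-7412/625) = 1/10 ✓

α = 1/10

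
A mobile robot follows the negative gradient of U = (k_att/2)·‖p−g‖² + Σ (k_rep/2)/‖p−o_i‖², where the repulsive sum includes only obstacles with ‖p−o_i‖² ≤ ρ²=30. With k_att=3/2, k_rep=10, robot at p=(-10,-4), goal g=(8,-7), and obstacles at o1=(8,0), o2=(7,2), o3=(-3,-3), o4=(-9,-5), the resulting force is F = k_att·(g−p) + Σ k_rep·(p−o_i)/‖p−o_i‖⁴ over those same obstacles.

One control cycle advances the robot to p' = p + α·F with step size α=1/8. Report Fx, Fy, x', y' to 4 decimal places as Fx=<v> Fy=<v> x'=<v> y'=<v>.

F_att = 3/2·(g−p) = 3/2·(18,-3) = (27.0000,-4.5000)
o1: d²=340 > ρ²=30 → inactive
o2: d²=325 > ρ²=30 → inactive
o3: d²=50 > ρ²=30 → inactive
o4: d²=2 ≤ ρ²=30; F_rep = 10·(-1,1)/2² = (-2.5000,2.5000)
F = F_att + ΣF_rep = (24.5000,-2.0000)
p' = p + 1/8·F = (-6.9375,-4.2500)

Fx=24.5000 Fy=-2.0000 x'=-6.9375 y'=-4.2500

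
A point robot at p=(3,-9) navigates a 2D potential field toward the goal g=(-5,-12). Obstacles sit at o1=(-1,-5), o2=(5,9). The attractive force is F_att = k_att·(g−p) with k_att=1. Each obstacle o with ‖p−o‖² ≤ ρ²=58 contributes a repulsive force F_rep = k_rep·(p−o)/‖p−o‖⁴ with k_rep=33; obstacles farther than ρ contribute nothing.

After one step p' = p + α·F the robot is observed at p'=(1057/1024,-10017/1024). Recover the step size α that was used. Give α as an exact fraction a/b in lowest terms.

F_att = 1·(g−p) = 1·(-8,-3) = (-8.0000,-3.0000)
o1: d²=32 ≤ ρ²=58; F_rep = 33·(4,-4)/32² = (0.1289,-0.1289)
o2: d²=328 > ρ²=58 → inactive
F = F_att + ΣF_rep = (-7.8711,-3.1289)
Δp = p'−p = (-1.9678,-0.7822); α = Δx/Fx = (-2015/1024) / (-2015/256) = 1/4
check: Δy/Fy = (-801/1024) / (-801/256) = 1/4 ✓

α = 1/4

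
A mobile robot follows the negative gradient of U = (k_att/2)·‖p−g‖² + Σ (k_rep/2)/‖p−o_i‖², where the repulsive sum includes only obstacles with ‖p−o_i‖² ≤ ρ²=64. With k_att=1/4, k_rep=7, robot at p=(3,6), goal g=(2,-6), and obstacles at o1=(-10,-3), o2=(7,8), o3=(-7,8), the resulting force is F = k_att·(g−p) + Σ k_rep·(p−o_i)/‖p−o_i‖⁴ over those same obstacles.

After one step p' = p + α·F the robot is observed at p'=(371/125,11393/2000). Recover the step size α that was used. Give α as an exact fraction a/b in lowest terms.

α = 1/10

F_att = 1/4·(g−p) = 1/4·(-1,-12) = (-0.2500,-3.0000)
o1: d²=250 > ρ²=64 → inactive
o2: d²=20 ≤ ρ²=64; F_rep = 7·(-4,-2)/20² = (-0.0700,-0.0350)
o3: d²=104 > ρ²=64 → inactive
F = F_att + ΣF_rep = (-0.3200,-3.0350)
Δp = p'−p = (-0.0320,-0.3035); α = Δx/Fx = (-4/125) / (-8/25) = 1/10
check: Δy/Fy = (-607/2000) / (-607/200) = 1/10 ✓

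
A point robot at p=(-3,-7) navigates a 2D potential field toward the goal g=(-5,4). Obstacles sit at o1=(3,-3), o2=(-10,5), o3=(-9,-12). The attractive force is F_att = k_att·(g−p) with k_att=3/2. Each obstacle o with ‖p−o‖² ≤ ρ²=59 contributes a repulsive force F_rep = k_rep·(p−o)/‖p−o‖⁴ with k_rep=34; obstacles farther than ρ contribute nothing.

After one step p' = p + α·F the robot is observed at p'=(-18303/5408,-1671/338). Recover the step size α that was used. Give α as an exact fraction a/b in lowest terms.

F_att = 3/2·(g−p) = 3/2·(-2,11) = (-3.0000,16.5000)
o1: d²=52 ≤ ρ²=59; F_rep = 34·(-6,-4)/52² = (-0.0754,-0.0503)
o2: d²=193 > ρ²=59 → inactive
o3: d²=61 > ρ²=59 → inactive
F = F_att + ΣF_rep = (-3.0754,16.4497)
Δp = p'−p = (-0.3844,2.0562); α = Δx/Fx = (-2079/5408) / (-2079/676) = 1/8
check: Δy/Fy = (695/338) / (2780/169) = 1/8 ✓

α = 1/8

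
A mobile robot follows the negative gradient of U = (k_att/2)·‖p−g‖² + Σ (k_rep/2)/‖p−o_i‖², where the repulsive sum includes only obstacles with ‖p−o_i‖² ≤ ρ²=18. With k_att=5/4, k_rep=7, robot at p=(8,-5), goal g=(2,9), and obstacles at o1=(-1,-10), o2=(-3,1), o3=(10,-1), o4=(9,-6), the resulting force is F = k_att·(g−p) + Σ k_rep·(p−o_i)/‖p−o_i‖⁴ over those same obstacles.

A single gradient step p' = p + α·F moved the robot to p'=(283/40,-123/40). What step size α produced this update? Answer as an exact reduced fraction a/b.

α = 1/10

F_att = 5/4·(g−p) = 5/4·(-6,14) = (-7.5000,17.5000)
o1: d²=106 > ρ²=18 → inactive
o2: d²=157 > ρ²=18 → inactive
o3: d²=20 > ρ²=18 → inactive
o4: d²=2 ≤ ρ²=18; F_rep = 7·(-1,1)/2² = (-1.7500,1.7500)
F = F_att + ΣF_rep = (-9.2500,19.2500)
Δp = p'−p = (-0.9250,1.9250); α = Δx/Fx = (-37/40) / (-37/4) = 1/10
check: Δy/Fy = (77/40) / (77/4) = 1/10 ✓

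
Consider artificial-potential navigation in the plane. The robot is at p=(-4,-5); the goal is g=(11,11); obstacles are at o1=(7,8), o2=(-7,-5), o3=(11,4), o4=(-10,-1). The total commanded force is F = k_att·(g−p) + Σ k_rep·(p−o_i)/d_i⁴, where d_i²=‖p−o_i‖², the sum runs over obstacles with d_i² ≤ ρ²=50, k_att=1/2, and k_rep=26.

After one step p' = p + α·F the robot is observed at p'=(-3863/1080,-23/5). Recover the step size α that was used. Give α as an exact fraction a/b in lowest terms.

α = 1/20

F_att = 1/2·(g−p) = 1/2·(15,16) = (7.5000,8.0000)
o1: d²=290 > ρ²=50 → inactive
o2: d²=9 ≤ ρ²=50; F_rep = 26·(3,0)/9² = (0.9630,0.0000)
o3: d²=306 > ρ²=50 → inactive
o4: d²=52 > ρ²=50 → inactive
F = F_att + ΣF_rep = (8.4630,8.0000)
Δp = p'−p = (0.4231,0.4000); α = Δx/Fx = (457/1080) / (457/54) = 1/20
check: Δy/Fy = (2/5) / (8) = 1/20 ✓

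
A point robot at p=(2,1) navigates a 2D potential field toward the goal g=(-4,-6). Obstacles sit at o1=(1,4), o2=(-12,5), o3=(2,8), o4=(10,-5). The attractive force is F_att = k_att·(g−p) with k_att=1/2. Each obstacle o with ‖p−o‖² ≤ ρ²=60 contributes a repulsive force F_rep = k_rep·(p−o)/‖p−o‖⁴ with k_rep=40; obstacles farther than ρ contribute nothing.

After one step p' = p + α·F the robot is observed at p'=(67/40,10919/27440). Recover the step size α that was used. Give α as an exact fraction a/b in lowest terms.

α = 1/8

F_att = 1/2·(g−p) = 1/2·(-6,-7) = (-3.0000,-3.5000)
o1: d²=10 ≤ ρ²=60; F_rep = 40·(1,-3)/10² = (0.4000,-1.2000)
o2: d²=212 > ρ²=60 → inactive
o3: d²=49 ≤ ρ²=60; F_rep = 40·(0,-7)/49² = (0.0000,-0.1166)
o4: d²=100 > ρ²=60 → inactive
F = F_att + ΣF_rep = (-2.6000,-4.8166)
Δp = p'−p = (-0.3250,-0.6021); α = Δx/Fx = (-13/40) / (-13/5) = 1/8
check: Δy/Fy = (-16521/27440) / (-16521/3430) = 1/8 ✓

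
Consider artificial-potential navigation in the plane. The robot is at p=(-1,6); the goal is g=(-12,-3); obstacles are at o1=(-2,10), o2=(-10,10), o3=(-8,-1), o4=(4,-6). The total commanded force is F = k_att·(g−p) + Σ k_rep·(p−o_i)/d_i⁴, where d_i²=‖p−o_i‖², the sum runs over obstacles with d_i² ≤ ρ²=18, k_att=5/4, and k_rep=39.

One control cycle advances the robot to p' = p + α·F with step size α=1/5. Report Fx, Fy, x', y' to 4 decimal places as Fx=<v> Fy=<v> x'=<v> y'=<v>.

Fx=-13.6151 Fy=-11.7898 x'=-3.7230 y'=3.6420

F_att = 5/4·(g−p) = 5/4·(-11,-9) = (-13.7500,-11.2500)
o1: d²=17 ≤ ρ²=18; F_rep = 39·(1,-4)/17² = (0.1349,-0.5398)
o2: d²=97 > ρ²=18 → inactive
o3: d²=98 > ρ²=18 → inactive
o4: d²=169 > ρ²=18 → inactive
F = F_att + ΣF_rep = (-13.6151,-11.7898)
p' = p + 1/5·F = (-3.7230,3.6420)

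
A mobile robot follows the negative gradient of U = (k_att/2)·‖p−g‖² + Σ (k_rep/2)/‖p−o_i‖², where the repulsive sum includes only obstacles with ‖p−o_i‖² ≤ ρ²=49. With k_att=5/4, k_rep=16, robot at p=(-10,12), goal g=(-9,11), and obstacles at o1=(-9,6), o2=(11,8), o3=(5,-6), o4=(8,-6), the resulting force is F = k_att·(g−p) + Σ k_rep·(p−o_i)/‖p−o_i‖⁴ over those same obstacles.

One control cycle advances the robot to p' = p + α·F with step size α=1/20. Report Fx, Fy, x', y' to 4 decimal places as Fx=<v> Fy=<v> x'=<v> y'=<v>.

F_att = 5/4·(g−p) = 5/4·(1,-1) = (1.2500,-1.2500)
o1: d²=37 ≤ ρ²=49; F_rep = 16·(-1,6)/37² = (-0.0117,0.0701)
o2: d²=457 > ρ²=49 → inactive
o3: d²=549 > ρ²=49 → inactive
o4: d²=648 > ρ²=49 → inactive
F = F_att + ΣF_rep = (1.2383,-1.1799)
p' = p + 1/20·F = (-9.9381,11.9410)

Fx=1.2383 Fy=-1.1799 x'=-9.9381 y'=11.9410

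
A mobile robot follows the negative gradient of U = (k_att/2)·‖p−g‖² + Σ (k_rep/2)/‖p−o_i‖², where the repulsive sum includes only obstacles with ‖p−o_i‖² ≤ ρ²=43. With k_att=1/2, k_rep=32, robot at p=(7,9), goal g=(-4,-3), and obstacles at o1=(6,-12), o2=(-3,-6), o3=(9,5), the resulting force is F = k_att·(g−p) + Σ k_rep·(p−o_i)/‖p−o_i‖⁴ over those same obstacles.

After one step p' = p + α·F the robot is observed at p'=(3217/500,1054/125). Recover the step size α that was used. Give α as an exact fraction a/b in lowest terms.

F_att = 1/2·(g−p) = 1/2·(-11,-12) = (-5.5000,-6.0000)
o1: d²=442 > ρ²=43 → inactive
o2: d²=325 > ρ²=43 → inactive
o3: d²=20 ≤ ρ²=43; F_rep = 32·(-2,4)/20² = (-0.1600,0.3200)
F = F_att + ΣF_rep = (-5.6600,-5.6800)
Δp = p'−p = (-0.5660,-0.5680); α = Δx/Fx = (-283/500) / (-283/50) = 1/10
check: Δy/Fy = (-71/125) / (-142/25) = 1/10 ✓

α = 1/10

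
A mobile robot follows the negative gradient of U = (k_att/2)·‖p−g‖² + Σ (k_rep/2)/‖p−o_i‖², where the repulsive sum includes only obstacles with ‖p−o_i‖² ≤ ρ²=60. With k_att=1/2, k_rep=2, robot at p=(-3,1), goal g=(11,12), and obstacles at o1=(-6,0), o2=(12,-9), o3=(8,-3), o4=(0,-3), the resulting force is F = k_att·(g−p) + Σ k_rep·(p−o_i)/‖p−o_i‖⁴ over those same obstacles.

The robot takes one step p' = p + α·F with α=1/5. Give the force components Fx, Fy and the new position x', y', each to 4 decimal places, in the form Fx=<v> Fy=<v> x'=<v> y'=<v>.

F_att = 1/2·(g−p) = 1/2·(14,11) = (7.0000,5.5000)
o1: d²=10 ≤ ρ²=60; F_rep = 2·(3,1)/10² = (0.0600,0.0200)
o2: d²=325 > ρ²=60 → inactive
o3: d²=137 > ρ²=60 → inactive
o4: d²=25 ≤ ρ²=60; F_rep = 2·(-3,4)/25² = (-0.0096,0.0128)
F = F_att + ΣF_rep = (7.0504,5.5328)
p' = p + 1/5·F = (-1.5899,2.1066)

Fx=7.0504 Fy=5.5328 x'=-1.5899 y'=2.1066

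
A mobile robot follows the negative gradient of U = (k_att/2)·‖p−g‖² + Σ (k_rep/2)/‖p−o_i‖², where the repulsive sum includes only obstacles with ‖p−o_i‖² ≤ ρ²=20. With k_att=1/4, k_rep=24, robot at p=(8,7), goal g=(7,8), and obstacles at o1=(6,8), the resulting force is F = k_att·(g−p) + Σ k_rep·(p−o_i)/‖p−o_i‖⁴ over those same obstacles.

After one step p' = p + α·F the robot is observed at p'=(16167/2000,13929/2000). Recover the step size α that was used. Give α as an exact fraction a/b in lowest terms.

α = 1/20

F_att = 1/4·(g−p) = 1/4·(-1,1) = (-0.2500,0.2500)
o1: d²=5 ≤ ρ²=20; F_rep = 24·(2,-1)/5² = (1.9200,-0.9600)
F = F_att + ΣF_rep = (1.6700,-0.7100)
Δp = p'−p = (0.0835,-0.0355); α = Δx/Fx = (167/2000) / (167/100) = 1/20
check: Δy/Fy = (-71/2000) / (-71/100) = 1/20 ✓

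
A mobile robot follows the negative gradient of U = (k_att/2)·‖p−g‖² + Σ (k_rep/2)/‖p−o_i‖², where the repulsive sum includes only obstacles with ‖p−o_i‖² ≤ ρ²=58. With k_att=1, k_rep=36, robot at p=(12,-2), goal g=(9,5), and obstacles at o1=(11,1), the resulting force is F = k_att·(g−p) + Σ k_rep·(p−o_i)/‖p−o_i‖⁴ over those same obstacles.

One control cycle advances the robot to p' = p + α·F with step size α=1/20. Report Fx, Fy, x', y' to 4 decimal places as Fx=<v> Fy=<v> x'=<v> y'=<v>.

F_att = 1·(g−p) = 1·(-3,7) = (-3.0000,7.0000)
o1: d²=10 ≤ ρ²=58; F_rep = 36·(1,-3)/10² = (0.3600,-1.0800)
F = F_att + ΣF_rep = (-2.6400,5.9200)
p' = p + 1/20·F = (11.8680,-1.7040)

Fx=-2.6400 Fy=5.9200 x'=11.8680 y'=-1.7040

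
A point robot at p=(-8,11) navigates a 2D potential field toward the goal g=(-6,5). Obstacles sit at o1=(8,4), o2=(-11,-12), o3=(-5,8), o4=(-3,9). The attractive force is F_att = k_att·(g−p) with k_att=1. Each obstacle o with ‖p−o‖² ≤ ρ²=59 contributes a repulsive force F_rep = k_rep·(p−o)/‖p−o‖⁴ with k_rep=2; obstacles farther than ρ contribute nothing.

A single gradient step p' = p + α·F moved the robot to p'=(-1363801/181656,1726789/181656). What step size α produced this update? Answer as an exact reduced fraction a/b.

α = 1/4

F_att = 1·(g−p) = 1·(2,-6) = (2.0000,-6.0000)
o1: d²=305 > ρ²=59 → inactive
o2: d²=538 > ρ²=59 → inactive
o3: d²=18 ≤ ρ²=59; F_rep = 2·(-3,3)/18² = (-0.0185,0.0185)
o4: d²=29 ≤ ρ²=59; F_rep = 2·(-5,2)/29² = (-0.0119,0.0048)
F = F_att + ΣF_rep = (1.9696,-5.9767)
Δp = p'−p = (0.4924,-1.4942); α = Δx/Fx = (89447/181656) / (89447/45414) = 1/4
check: Δy/Fy = (-271427/181656) / (-271427/45414) = 1/4 ✓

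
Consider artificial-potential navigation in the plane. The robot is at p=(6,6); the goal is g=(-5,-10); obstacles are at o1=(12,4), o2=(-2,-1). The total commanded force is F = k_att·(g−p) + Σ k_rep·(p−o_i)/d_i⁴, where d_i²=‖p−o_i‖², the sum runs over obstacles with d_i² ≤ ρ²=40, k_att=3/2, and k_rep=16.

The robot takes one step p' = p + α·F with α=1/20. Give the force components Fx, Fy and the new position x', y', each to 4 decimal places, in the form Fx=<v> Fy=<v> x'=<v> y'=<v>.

Fx=-16.5600 Fy=-23.9800 x'=5.1720 y'=4.8010

F_att = 3/2·(g−p) = 3/2·(-11,-16) = (-16.5000,-24.0000)
o1: d²=40 ≤ ρ²=40; F_rep = 16·(-6,2)/40² = (-0.0600,0.0200)
o2: d²=113 > ρ²=40 → inactive
F = F_att + ΣF_rep = (-16.5600,-23.9800)
p' = p + 1/20·F = (5.1720,4.8010)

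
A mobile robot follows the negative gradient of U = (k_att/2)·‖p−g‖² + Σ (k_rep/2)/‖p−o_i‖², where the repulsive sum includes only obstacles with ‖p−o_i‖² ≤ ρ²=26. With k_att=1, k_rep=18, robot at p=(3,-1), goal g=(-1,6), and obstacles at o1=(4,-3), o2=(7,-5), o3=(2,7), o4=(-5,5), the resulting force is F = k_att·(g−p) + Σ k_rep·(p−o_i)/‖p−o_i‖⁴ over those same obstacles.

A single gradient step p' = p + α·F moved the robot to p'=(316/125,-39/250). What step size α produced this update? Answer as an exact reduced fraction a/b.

α = 1/10

F_att = 1·(g−p) = 1·(-4,7) = (-4.0000,7.0000)
o1: d²=5 ≤ ρ²=26; F_rep = 18·(-1,2)/5² = (-0.7200,1.4400)
o2: d²=32 > ρ²=26 → inactive
o3: d²=65 > ρ²=26 → inactive
o4: d²=100 > ρ²=26 → inactive
F = F_att + ΣF_rep = (-4.7200,8.4400)
Δp = p'−p = (-0.4720,0.8440); α = Δx/Fx = (-59/125) / (-118/25) = 1/10
check: Δy/Fy = (211/250) / (211/25) = 1/10 ✓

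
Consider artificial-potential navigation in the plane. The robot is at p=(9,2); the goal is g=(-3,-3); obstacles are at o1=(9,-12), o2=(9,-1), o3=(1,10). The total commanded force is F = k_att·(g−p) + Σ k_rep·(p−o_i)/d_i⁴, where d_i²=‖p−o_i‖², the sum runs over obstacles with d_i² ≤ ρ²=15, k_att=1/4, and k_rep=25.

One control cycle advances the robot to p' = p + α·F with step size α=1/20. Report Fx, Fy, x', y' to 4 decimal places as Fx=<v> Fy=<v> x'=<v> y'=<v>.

Fx=-3.0000 Fy=-0.3241 x'=8.8500 y'=1.9838

F_att = 1/4·(g−p) = 1/4·(-12,-5) = (-3.0000,-1.2500)
o1: d²=196 > ρ²=15 → inactive
o2: d²=9 ≤ ρ²=15; F_rep = 25·(0,3)/9² = (0.0000,0.9259)
o3: d²=128 > ρ²=15 → inactive
F = F_att + ΣF_rep = (-3.0000,-0.3241)
p' = p + 1/20·F = (8.8500,1.9838)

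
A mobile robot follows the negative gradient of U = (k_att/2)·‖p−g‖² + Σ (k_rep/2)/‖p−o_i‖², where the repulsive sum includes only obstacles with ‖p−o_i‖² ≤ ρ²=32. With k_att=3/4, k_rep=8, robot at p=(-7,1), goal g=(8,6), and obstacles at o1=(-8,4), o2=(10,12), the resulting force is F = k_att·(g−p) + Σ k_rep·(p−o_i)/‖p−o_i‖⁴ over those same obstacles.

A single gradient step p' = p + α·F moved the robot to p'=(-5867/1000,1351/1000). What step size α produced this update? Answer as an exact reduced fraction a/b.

F_att = 3/4·(g−p) = 3/4·(15,5) = (11.2500,3.7500)
o1: d²=10 ≤ ρ²=32; F_rep = 8·(1,-3)/10² = (0.0800,-0.2400)
o2: d²=410 > ρ²=32 → inactive
F = F_att + ΣF_rep = (11.3300,3.5100)
Δp = p'−p = (1.1330,0.3510); α = Δx/Fx = (1133/1000) / (1133/100) = 1/10
check: Δy/Fy = (351/1000) / (351/100) = 1/10 ✓

α = 1/10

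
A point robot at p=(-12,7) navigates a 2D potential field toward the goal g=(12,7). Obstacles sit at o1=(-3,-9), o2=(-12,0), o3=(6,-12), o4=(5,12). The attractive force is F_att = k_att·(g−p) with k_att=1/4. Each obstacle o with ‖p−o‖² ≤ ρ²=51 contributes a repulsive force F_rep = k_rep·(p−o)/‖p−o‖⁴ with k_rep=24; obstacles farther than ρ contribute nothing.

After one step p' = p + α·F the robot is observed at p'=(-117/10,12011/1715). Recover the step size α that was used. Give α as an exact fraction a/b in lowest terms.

F_att = 1/4·(g−p) = 1/4·(24,0) = (6.0000,0.0000)
o1: d²=337 > ρ²=51 → inactive
o2: d²=49 ≤ ρ²=51; F_rep = 24·(0,7)/49² = (0.0000,0.0700)
o3: d²=685 > ρ²=51 → inactive
o4: d²=314 > ρ²=51 → inactive
F = F_att + ΣF_rep = (6.0000,0.0700)
Δp = p'−p = (0.3000,0.0035); α = Δx/Fx = (3/10) / (6) = 1/20
check: Δy/Fy = (6/1715) / (24/343) = 1/20 ✓

α = 1/20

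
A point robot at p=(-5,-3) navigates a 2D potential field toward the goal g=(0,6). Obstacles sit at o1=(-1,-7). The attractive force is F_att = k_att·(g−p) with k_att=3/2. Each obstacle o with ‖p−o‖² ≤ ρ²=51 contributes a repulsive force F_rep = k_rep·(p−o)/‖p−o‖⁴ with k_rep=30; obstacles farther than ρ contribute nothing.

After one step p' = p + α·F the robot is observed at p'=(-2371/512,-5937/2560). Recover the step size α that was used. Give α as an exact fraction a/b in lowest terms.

F_att = 3/2·(g−p) = 3/2·(5,9) = (7.5000,13.5000)
o1: d²=32 ≤ ρ²=51; F_rep = 30·(-4,4)/32² = (-0.1172,0.1172)
F = F_att + ΣF_rep = (7.3828,13.6172)
Δp = p'−p = (0.3691,0.6809); α = Δx/Fx = (189/512) / (945/128) = 1/20
check: Δy/Fy = (1743/2560) / (1743/128) = 1/20 ✓

α = 1/20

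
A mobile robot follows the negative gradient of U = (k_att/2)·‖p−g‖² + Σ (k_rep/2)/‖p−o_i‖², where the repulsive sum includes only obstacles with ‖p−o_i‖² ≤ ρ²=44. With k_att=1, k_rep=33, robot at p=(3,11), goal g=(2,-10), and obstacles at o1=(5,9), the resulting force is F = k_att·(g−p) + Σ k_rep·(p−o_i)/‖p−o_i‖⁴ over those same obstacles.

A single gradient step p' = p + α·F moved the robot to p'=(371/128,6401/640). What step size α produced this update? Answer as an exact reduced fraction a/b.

F_att = 1·(g−p) = 1·(-1,-21) = (-1.0000,-21.0000)
o1: d²=8 ≤ ρ²=44; F_rep = 33·(-2,2)/8² = (-1.0312,1.0312)
F = F_att + ΣF_rep = (-2.0312,-19.9688)
Δp = p'−p = (-0.1016,-0.9984); α = Δx/Fx = (-13/128) / (-65/32) = 1/20
check: Δy/Fy = (-639/640) / (-639/32) = 1/20 ✓

α = 1/20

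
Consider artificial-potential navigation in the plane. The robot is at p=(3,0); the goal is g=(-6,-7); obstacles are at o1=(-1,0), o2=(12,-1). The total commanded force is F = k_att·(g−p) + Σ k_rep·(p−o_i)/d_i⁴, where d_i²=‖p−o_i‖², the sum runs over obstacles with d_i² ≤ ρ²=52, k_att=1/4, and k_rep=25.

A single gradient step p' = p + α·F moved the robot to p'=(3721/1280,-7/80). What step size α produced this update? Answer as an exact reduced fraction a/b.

F_att = 1/4·(g−p) = 1/4·(-9,-7) = (-2.2500,-1.7500)
o1: d²=16 ≤ ρ²=52; F_rep = 25·(4,0)/16² = (0.3906,0.0000)
o2: d²=82 > ρ²=52 → inactive
F = F_att + ΣF_rep = (-1.8594,-1.7500)
Δp = p'−p = (-0.0930,-0.0875); α = Δx/Fx = (-119/1280) / (-119/64) = 1/20
check: Δy/Fy = (-7/80) / (-7/4) = 1/20 ✓

α = 1/20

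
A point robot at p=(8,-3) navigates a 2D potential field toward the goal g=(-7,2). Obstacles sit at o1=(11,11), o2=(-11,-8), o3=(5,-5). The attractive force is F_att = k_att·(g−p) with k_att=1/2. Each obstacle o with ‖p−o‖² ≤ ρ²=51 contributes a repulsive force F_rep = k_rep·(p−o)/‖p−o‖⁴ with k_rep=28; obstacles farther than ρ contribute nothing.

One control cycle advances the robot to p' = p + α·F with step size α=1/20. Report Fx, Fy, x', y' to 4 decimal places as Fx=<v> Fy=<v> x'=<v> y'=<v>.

F_att = 1/2·(g−p) = 1/2·(-15,5) = (-7.5000,2.5000)
o1: d²=205 > ρ²=51 → inactive
o2: d²=386 > ρ²=51 → inactive
o3: d²=13 ≤ ρ²=51; F_rep = 28·(3,2)/13² = (0.4970,0.3314)
F = F_att + ΣF_rep = (-7.0030,2.8314)
p' = p + 1/20·F = (7.6499,-2.8584)

Fx=-7.0030 Fy=2.8314 x'=7.6499 y'=-2.8584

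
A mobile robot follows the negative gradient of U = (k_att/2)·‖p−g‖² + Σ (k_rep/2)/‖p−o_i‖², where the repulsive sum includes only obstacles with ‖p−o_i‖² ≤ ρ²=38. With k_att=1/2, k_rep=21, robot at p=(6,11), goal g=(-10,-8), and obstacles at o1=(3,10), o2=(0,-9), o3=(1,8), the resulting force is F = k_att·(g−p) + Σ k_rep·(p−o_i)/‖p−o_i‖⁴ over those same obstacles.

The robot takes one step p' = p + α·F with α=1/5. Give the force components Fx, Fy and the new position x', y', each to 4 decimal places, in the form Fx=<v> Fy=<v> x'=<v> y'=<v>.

F_att = 1/2·(g−p) = 1/2·(-16,-19) = (-8.0000,-9.5000)
o1: d²=10 ≤ ρ²=38; F_rep = 21·(3,1)/10² = (0.6300,0.2100)
o2: d²=436 > ρ²=38 → inactive
o3: d²=34 ≤ ρ²=38; F_rep = 21·(5,3)/34² = (0.0908,0.0545)
F = F_att + ΣF_rep = (-7.2792,-9.2355)
p' = p + 1/5·F = (4.5442,9.1529)

Fx=-7.2792 Fy=-9.2355 x'=4.5442 y'=9.1529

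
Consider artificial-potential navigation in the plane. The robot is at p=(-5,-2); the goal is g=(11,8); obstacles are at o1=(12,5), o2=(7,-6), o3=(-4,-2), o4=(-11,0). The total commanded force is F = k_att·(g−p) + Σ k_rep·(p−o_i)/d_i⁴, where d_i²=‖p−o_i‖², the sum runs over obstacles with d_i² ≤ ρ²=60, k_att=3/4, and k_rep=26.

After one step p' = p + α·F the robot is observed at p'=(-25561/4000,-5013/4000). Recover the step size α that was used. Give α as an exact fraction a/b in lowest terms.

α = 1/10

F_att = 3/4·(g−p) = 3/4·(16,10) = (12.0000,7.5000)
o1: d²=338 > ρ²=60 → inactive
o2: d²=160 > ρ²=60 → inactive
o3: d²=1 ≤ ρ²=60; F_rep = 26·(-1,0)/1² = (-26.0000,0.0000)
o4: d²=40 ≤ ρ²=60; F_rep = 26·(6,-2)/40² = (0.0975,-0.0325)
F = F_att + ΣF_rep = (-13.9025,7.4675)
Δp = p'−p = (-1.3902,0.7468); α = Δx/Fx = (-5561/4000) / (-5561/400) = 1/10
check: Δy/Fy = (2987/4000) / (2987/400) = 1/10 ✓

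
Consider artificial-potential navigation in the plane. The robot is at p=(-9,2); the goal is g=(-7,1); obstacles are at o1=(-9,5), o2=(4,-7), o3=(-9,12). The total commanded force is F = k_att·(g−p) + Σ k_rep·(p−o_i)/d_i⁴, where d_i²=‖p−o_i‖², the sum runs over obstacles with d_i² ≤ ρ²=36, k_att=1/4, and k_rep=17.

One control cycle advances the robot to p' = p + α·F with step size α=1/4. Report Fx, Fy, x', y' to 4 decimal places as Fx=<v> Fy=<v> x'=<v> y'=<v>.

Fx=0.5000 Fy=-0.8796 x'=-8.8750 y'=1.7801

F_att = 1/4·(g−p) = 1/4·(2,-1) = (0.5000,-0.2500)
o1: d²=9 ≤ ρ²=36; F_rep = 17·(0,-3)/9² = (0.0000,-0.6296)
o2: d²=250 > ρ²=36 → inactive
o3: d²=100 > ρ²=36 → inactive
F = F_att + ΣF_rep = (0.5000,-0.8796)
p' = p + 1/4·F = (-8.8750,1.7801)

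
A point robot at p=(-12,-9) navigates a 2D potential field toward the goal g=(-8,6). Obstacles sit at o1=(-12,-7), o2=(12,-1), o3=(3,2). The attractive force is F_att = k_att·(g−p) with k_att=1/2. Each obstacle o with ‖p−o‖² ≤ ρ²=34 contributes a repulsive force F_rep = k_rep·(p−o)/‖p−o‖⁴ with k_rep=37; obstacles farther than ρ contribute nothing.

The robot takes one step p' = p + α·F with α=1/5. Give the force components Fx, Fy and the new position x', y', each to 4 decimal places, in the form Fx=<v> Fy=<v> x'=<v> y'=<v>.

Fx=2.0000 Fy=2.8750 x'=-11.6000 y'=-8.4250

F_att = 1/2·(g−p) = 1/2·(4,15) = (2.0000,7.5000)
o1: d²=4 ≤ ρ²=34; F_rep = 37·(0,-2)/4² = (0.0000,-4.6250)
o2: d²=640 > ρ²=34 → inactive
o3: d²=346 > ρ²=34 → inactive
F = F_att + ΣF_rep = (2.0000,2.8750)
p' = p + 1/5·F = (-11.6000,-8.4250)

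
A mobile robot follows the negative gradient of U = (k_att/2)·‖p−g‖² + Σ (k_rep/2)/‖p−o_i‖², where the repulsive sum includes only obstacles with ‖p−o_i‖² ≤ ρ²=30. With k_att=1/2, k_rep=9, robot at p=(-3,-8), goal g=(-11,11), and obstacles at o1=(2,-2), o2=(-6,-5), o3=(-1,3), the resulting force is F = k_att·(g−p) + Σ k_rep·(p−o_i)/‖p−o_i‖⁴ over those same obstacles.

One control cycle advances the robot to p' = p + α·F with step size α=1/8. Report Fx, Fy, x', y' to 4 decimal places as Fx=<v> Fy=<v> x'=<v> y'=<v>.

F_att = 1/2·(g−p) = 1/2·(-8,19) = (-4.0000,9.5000)
o1: d²=61 > ρ²=30 → inactive
o2: d²=18 ≤ ρ²=30; F_rep = 9·(3,-3)/18² = (0.0833,-0.0833)
o3: d²=125 > ρ²=30 → inactive
F = F_att + ΣF_rep = (-3.9167,9.4167)
p' = p + 1/8·F = (-3.4896,-6.8229)

Fx=-3.9167 Fy=9.4167 x'=-3.4896 y'=-6.8229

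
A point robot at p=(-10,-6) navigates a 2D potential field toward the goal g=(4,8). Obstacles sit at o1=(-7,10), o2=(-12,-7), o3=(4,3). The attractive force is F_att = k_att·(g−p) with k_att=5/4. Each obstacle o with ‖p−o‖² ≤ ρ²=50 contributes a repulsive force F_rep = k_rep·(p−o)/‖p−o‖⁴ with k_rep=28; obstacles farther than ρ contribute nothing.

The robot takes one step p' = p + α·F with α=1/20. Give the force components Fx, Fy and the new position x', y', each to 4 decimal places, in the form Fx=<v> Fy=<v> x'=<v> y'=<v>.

Fx=19.7400 Fy=18.6200 x'=-9.0130 y'=-5.0690

F_att = 5/4·(g−p) = 5/4·(14,14) = (17.5000,17.5000)
o1: d²=265 > ρ²=50 → inactive
o2: d²=5 ≤ ρ²=50; F_rep = 28·(2,1)/5² = (2.2400,1.1200)
o3: d²=277 > ρ²=50 → inactive
F = F_att + ΣF_rep = (19.7400,18.6200)
p' = p + 1/20·F = (-9.0130,-5.0690)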